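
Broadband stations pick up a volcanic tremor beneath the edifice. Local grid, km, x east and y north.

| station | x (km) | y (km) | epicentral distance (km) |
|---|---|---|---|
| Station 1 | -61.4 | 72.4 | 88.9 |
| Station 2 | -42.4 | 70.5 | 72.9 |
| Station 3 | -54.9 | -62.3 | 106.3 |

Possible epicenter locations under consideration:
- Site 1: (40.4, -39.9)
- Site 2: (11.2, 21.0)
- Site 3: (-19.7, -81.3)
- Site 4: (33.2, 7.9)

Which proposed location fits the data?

Site 2

For each candidate, compare |candidate − station| to the reported distance:
Site 1: residuals Station 1 62.7, Station 2 65.1, Station 3 8.4 → max 65.1 km
Site 2: residuals Station 1 0.1, Station 2 0.1, Station 3 0.0 → max 0.1 km
Site 3: residuals Station 1 70.4, Station 2 80.6, Station 3 66.3 → max 80.6 km
Site 4: residuals Station 1 25.6, Station 2 25.3, Station 3 6.3 → max 25.6 km
Only Site 2 has all residuals ≈ 0.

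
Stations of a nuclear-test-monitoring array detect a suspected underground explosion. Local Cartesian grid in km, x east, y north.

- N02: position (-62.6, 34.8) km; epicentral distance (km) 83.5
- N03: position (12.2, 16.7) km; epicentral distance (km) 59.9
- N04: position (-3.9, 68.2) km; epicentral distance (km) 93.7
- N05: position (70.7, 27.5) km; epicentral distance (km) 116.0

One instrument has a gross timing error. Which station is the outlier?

Solve using three stations at a time. Using N03, N04, N05 (subtract circle equations pairwise → linear system) gives (x, y) ≈ (-35.1, -20.2).
Distances from that point to each station vs reported:
  N02: calculated 61.5 vs reported 83.5 → residual 22.0 km
  N03: calculated 60.0 vs reported 59.9 → residual 0.1 km
  N04: calculated 93.8 vs reported 93.7 → residual 0.1 km
  N05: calculated 116.0 vs reported 116.0 → residual 0.0 km
N03, N04, N05 are mutually consistent (residuals ≈ 0); N02 is off by 22.0 km.

N02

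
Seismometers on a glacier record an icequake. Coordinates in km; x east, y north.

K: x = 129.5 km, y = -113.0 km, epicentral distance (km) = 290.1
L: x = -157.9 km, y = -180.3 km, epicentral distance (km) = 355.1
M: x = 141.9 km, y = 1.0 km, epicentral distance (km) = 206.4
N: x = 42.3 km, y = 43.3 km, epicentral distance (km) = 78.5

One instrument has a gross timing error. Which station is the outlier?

Solve using three stations at a time. Using K, L, M (subtract circle equations pairwise → linear system) gives (x, y) ≈ (-8.8, 142.0).
Distances from that point to each station vs reported:
  K: calculated 290.1 vs reported 290.1 → residual 0.0 km
  L: calculated 355.1 vs reported 355.1 → residual 0.0 km
  M: calculated 206.4 vs reported 206.4 → residual 0.0 km
  N: calculated 111.1 vs reported 78.5 → residual 32.6 km
K, L, M are mutually consistent (residuals ≈ 0); N is off by 32.6 km.

N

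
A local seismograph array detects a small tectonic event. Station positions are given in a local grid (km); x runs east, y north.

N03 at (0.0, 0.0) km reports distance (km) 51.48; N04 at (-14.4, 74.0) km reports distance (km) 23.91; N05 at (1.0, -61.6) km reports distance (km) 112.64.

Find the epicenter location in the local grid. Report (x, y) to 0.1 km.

-10.0 km east, 50.5 km north

Circle about each station: x² + y² = 51.48²; (x + 14.4)² + (y − 74.0)² = 23.91²; (x − 1.0)² + (y + 61.6)² = 112.64².
Subtracting the N03 equation from the N04 and N05 equations removes the quadratic terms:
-28.8 x + 148.0 y = 7761.86
2.0 x − 123.2 y = -6242.02
Solving the 2×2 system: x ≈ -10.0, y ≈ 50.5 km.
Check against N03 (with the unrounded x, y): √(x²+y²) = 51.48 ≈ 51.48 km. ✓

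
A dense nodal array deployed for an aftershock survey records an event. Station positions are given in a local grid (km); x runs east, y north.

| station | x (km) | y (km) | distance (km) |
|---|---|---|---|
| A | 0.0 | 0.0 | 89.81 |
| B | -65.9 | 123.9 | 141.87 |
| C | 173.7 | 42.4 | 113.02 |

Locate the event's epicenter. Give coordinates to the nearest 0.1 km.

Circle about each station: x² + y² = 89.81²; (x + 65.9)² + (y − 123.9)² = 141.87²; (x − 173.7)² + (y − 42.4)² = 113.02².
Subtracting the A equation from the B and C equations removes the quadratic terms:
-131.8 x + 247.8 y = 7632.76
347.4 x + 84.8 y = 27261.77
Solving the 2×2 system: x ≈ 62.8, y ≈ 64.2 km.
Check against A (with the unrounded x, y): √(x²+y²) = 89.81 ≈ 89.81 km. ✓

62.8 km east, 64.2 km north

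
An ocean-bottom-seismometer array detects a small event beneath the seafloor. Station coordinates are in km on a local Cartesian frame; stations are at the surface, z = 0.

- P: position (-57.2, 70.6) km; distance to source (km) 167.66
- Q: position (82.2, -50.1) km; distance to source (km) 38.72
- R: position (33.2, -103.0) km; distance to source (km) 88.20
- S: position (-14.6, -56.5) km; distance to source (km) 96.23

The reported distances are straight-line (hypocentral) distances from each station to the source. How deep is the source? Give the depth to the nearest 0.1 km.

32.1 km

Each station gives a sphere (x−x_i)² + (y−y_i)² + z² = d_i² (stations at z=0).
Subtracting the P sphere from Q and R: z² cancels, leaving linear equations in x and y:
278.8 x − 241.4 y = 27621.29
180.8 x − 347.2 y = 23785.68
Solving: x ≈ 72.398, y ≈ -30.807 km (keep extra digits for the depth step; rounded: 72.4, -30.8).
Then from the P sphere: z² = 167.66² − (x + 57.2)² − (y − 70.6)² with x = 72.398, y = -30.807, so z ≈ 32.107 ≈ 32.1 km.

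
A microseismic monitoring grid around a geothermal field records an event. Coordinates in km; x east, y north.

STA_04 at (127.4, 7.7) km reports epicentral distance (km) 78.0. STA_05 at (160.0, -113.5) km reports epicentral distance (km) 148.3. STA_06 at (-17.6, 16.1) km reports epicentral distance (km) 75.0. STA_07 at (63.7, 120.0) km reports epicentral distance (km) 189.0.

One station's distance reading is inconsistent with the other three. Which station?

STA_07

Solve using three stations at a time. Using STA_04, STA_05, STA_06 (subtract circle equations pairwise → linear system) gives (x, y) ≈ (51.9, -12.0).
Distances from that point to each station vs reported:
  STA_04: calculated 78.0 vs reported 78.0 → residual 0.0 km
  STA_05: calculated 148.3 vs reported 148.3 → residual 0.0 km
  STA_06: calculated 75.0 vs reported 75.0 → residual 0.0 km
  STA_07: calculated 132.5 vs reported 189.0 → residual 56.5 km
STA_04, STA_05, STA_06 are mutually consistent (residuals ≈ 0); STA_07 is off by 56.5 km.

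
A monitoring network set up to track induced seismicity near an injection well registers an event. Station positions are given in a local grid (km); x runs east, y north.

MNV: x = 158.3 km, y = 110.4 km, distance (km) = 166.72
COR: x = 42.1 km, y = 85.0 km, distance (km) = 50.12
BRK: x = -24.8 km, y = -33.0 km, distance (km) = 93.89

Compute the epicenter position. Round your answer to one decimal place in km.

Circle about each station: (x − 158.3)² + (y − 110.4)² = 166.72²; (x − 42.1)² + (y − 85.0)² = 50.12²; (x + 24.8)² + (y + 33.0)² = 93.89².
Subtracting the MNV equation from the COR and BRK equations removes the quadratic terms:
-232.4 x − 50.8 y = -2966.10
-366.2 x − 286.8 y = -16562.78
Solving the 2×2 system: x ≈ 0.2, y ≈ 57.5 km.
Check against MNV (with the unrounded x, y): √((x − 158.3)²+(y − 110.4)²) = 166.72 ≈ 166.72 km. ✓

(0.2, 57.5)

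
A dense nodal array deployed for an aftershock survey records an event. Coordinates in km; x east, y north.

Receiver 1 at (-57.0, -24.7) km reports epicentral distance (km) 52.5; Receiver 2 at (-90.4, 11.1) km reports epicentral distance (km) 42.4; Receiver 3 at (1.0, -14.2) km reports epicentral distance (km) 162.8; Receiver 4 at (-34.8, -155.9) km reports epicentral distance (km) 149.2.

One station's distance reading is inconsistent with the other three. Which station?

Receiver 3

Solve using three stations at a time. Using Receiver 1, Receiver 2, Receiver 4 (subtract circle equations pairwise → linear system) gives (x, y) ≈ (-109.4, -26.7).
Distances from that point to each station vs reported:
  Receiver 1: calculated 52.4 vs reported 52.5 → residual 0.1 km
  Receiver 2: calculated 42.3 vs reported 42.4 → residual 0.1 km
  Receiver 3: calculated 111.1 vs reported 162.8 → residual 51.7 km
  Receiver 4: calculated 149.2 vs reported 149.2 → residual 0.0 km
Receiver 1, Receiver 2, Receiver 4 are mutually consistent (residuals ≈ 0); Receiver 3 is off by 51.7 km.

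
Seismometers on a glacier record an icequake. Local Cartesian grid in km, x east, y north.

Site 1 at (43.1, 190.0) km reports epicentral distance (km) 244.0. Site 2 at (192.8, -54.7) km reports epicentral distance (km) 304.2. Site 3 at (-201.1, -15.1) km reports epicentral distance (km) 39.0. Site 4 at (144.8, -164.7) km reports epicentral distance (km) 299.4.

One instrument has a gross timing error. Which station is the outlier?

Site 3

Solve using three stations at a time. Using Site 1, Site 2, Site 4 (subtract circle equations pairwise → linear system) gives (x, y) ≈ (-107.0, -2.5).
Distances from that point to each station vs reported:
  Site 1: calculated 244.1 vs reported 244.0 → residual 0.1 km
  Site 2: calculated 304.3 vs reported 304.2 → residual 0.1 km
  Site 3: calculated 94.9 vs reported 39.0 → residual 55.9 km
  Site 4: calculated 299.5 vs reported 299.4 → residual 0.1 km
Site 1, Site 2, Site 4 are mutually consistent (residuals ≈ 0); Site 3 is off by 55.9 km.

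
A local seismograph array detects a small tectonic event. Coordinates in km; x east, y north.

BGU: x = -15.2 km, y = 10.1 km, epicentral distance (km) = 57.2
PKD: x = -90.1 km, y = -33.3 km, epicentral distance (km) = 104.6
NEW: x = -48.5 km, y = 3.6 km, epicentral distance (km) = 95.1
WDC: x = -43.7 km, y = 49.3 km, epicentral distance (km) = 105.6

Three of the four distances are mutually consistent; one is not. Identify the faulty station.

Solve using three stations at a time. Using BGU, PKD, WDC (subtract circle equations pairwise → linear system) gives (x, y) ≈ (14.4, -38.9).
Distances from that point to each station vs reported:
  BGU: calculated 57.3 vs reported 57.2 → residual 0.1 km
  PKD: calculated 104.6 vs reported 104.6 → residual 0.0 km
  NEW: calculated 75.9 vs reported 95.1 → residual 19.2 km
  WDC: calculated 105.6 vs reported 105.6 → residual 0.0 km
BGU, PKD, WDC are mutually consistent (residuals ≈ 0); NEW is off by 19.2 km.

NEW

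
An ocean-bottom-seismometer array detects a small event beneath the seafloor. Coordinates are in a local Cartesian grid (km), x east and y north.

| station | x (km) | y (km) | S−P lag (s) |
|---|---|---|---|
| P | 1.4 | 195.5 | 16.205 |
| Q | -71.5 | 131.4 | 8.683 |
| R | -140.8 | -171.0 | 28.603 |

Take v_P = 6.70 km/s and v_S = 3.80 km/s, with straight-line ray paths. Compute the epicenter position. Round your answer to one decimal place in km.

Distance from S−P lag: d = Δt · v_P v_S / (v_P − v_S) = Δt · (6.70·3.80)/(6.70−3.80) ≈ 8.7793·Δt.
So d_P = 142.27, d_Q = 76.23, d_R = 251.11 km.
Circle about each station: (x − 1.4)² + (y − 195.5)² = 142.27²; (x + 71.5)² + (y − 131.4)² = 76.23²; (x + 140.8)² + (y + 171.0)² = 251.11².
Subtracting the P equation from the Q and R equations removes the quadratic terms:
-145.8 x − 128.2 y = -1414.26
-284.4 x − 733.0 y = -31972.05
Solving the 2×2 system: x ≈ -43.5, y ≈ 60.5 km.
Check against P (with the unrounded x, y): √((x − 1.4)²+(y − 195.5)²) = 142.28 ≈ 142.27 km. ✓

-43.5 km east, 60.5 km north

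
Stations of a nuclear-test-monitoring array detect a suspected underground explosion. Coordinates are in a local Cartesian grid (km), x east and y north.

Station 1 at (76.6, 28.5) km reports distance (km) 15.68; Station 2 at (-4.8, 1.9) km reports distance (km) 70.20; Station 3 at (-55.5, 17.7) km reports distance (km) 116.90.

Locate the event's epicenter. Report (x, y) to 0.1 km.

(61.1, 26.1)

Circle about each station: (x − 76.6)² + (y − 28.5)² = 15.68²; (x + 4.8)² + (y − 1.9)² = 70.20²; (x + 55.5)² + (y − 17.7)² = 116.90².
Subtracting the Station 1 equation from the Station 2 and Station 3 equations removes the quadratic terms:
-162.8 x − 53.2 y = -11335.34
-264.2 x − 21.6 y = -16706.02
Solving the 2×2 system: x ≈ 61.1, y ≈ 26.1 km.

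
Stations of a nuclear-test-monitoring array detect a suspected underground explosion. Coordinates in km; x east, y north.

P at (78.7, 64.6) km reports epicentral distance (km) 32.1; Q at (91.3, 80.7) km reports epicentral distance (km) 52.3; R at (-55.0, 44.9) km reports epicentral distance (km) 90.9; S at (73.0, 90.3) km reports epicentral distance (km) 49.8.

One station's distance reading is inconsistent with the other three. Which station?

R

Solve using three stations at a time. Using P, Q, S (subtract circle equations pairwise → linear system) gives (x, y) ≈ (53.6, 44.3).
Distances from that point to each station vs reported:
  P: calculated 32.3 vs reported 32.1 → residual 0.2 km
  Q: calculated 52.4 vs reported 52.3 → residual 0.1 km
  R: calculated 108.6 vs reported 90.9 → residual 17.7 km
  S: calculated 49.9 vs reported 49.8 → residual 0.1 km
P, Q, S are mutually consistent (residuals ≈ 0); R is off by 17.7 km.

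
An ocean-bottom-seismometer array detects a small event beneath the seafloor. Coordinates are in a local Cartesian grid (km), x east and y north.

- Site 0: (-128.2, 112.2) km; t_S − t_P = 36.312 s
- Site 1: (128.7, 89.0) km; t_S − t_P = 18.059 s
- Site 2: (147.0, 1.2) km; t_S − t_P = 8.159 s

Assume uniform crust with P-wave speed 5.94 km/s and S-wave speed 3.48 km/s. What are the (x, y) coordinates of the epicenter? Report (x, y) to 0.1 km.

x ≈ 121.9 km, y ≈ -62.6 km

Distance from S−P lag: d = Δt · v_P v_S / (v_P − v_S) = Δt · (5.94·3.48)/(5.94−3.48) ≈ 8.4029·Δt.
So d_Site 0 = 305.13, d_Site 1 = 151.75, d_Site 2 = 68.56 km.
Circle about each station: (x + 128.2)² + (y − 112.2)² = 305.13²; (x − 128.7)² + (y − 89.0)² = 151.75²; (x − 147.0)² + (y − 1.2)² = 68.56².
Subtracting pairs of circle equations eliminates x²+y² and gives linear equations (the radical axes):
513.8 x − 46.4 y = 65536.86
550.4 x − 222.0 y = 80990.20
Solving the 2×2 system: x ≈ 121.9, y ≈ -62.6 km.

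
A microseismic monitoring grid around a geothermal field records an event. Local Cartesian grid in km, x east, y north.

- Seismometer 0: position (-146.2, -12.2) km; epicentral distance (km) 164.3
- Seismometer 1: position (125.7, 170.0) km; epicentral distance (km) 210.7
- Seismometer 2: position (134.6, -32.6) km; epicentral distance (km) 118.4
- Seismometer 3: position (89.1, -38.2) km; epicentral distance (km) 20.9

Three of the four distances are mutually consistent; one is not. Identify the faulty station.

Solve using three stations at a time. Using Seismometer 0, Seismometer 1, Seismometer 2 (subtract circle equations pairwise → linear system) gives (x, y) ≈ (18.1, -11.2).
Distances from that point to each station vs reported:
  Seismometer 0: calculated 164.3 vs reported 164.3 → residual 0.0 km
  Seismometer 1: calculated 210.7 vs reported 210.7 → residual 0.0 km
  Seismometer 2: calculated 118.4 vs reported 118.4 → residual 0.0 km
  Seismometer 3: calculated 75.9 vs reported 20.9 → residual 55.0 km
Seismometer 0, Seismometer 1, Seismometer 2 are mutually consistent (residuals ≈ 0); Seismometer 3 is off by 55.0 km.

Seismometer 3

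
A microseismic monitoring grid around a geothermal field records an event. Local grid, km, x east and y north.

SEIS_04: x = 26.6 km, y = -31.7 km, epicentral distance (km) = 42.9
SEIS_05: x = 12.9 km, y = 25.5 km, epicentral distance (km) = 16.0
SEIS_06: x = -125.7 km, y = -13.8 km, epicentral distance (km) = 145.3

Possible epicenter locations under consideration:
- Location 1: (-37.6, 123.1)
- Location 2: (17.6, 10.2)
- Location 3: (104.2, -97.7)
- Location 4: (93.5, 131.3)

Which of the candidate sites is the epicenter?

For each candidate, compare |candidate − station| to the reported distance:
Location 1: residuals SEIS_04 124.7, SEIS_05 93.9, SEIS_06 17.5 → max 124.7 km
Location 2: residuals SEIS_04 0.0, SEIS_05 0.0, SEIS_06 0.0 → max 0.0 km
Location 3: residuals SEIS_04 59.0, SEIS_05 137.3, SEIS_06 99.4 → max 137.3 km
Location 4: residuals SEIS_04 133.3, SEIS_05 117.0, SEIS_06 117.6 → max 133.3 km
Only Location 2 has all residuals ≈ 0.

Location 2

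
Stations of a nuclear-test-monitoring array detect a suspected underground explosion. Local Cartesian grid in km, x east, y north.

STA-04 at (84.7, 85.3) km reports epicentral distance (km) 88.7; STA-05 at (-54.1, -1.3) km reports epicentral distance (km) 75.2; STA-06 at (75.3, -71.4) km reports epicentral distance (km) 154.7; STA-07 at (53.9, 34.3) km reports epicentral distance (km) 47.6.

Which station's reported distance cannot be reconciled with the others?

STA-06

Solve using three stations at a time. Using STA-04, STA-05, STA-07 (subtract circle equations pairwise → linear system) gives (x, y) ≈ (7.0, 42.5).
Distances from that point to each station vs reported:
  STA-04: calculated 88.7 vs reported 88.7 → residual 0.0 km
  STA-05: calculated 75.2 vs reported 75.2 → residual 0.0 km
  STA-06: calculated 132.8 vs reported 154.7 → residual 21.9 km
  STA-07: calculated 47.6 vs reported 47.6 → residual 0.0 km
STA-04, STA-05, STA-07 are mutually consistent (residuals ≈ 0); STA-06 is off by 21.9 km.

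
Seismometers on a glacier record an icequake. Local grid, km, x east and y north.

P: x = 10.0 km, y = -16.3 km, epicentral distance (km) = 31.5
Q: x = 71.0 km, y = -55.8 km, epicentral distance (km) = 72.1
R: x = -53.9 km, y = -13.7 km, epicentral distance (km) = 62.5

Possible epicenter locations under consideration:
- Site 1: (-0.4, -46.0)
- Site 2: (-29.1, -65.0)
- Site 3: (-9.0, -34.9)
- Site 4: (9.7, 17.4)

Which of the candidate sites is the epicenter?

Site 1

For each candidate, compare |candidate − station| to the reported distance:
Site 1: residuals P 0.0, Q 0.0, R 0.0 → max 0.0 km
Site 2: residuals P 31.0, Q 28.4, R 5.5 → max 31.0 km
Site 3: residuals P 4.9, Q 10.6, R 12.8 → max 12.8 km
Site 4: residuals P 2.2, Q 23.4, R 8.3 → max 23.4 km
Only Site 1 has all residuals ≈ 0.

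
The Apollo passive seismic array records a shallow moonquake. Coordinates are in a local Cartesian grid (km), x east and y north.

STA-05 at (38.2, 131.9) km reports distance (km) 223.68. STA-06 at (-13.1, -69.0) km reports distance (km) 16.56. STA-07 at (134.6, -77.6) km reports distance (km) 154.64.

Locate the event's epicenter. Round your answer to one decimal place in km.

x ≈ -19.9 km, y ≈ -84.1 km

Circle about each station: (x − 38.2)² + (y − 131.9)² = 223.68²; (x + 13.1)² + (y + 69.0)² = 16.56²; (x − 134.6)² + (y + 77.6)² = 154.64².
Subtracting pairs of circle equations eliminates x²+y² and gives linear equations (the radical axes):
-102.6 x − 401.8 y = 35834.27
192.8 x − 419.0 y = 31401.28
Solving the 2×2 system: x ≈ -19.9, y ≈ -84.1 km.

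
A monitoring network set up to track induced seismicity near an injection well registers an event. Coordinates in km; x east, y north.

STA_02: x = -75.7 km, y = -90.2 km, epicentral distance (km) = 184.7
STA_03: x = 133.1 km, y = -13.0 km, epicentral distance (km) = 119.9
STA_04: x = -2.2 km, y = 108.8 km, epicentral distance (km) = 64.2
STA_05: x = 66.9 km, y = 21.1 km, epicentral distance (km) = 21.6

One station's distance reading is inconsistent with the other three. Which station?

Solve using three stations at a time. Using STA_02, STA_03, STA_04 (subtract circle equations pairwise → linear system) gives (x, y) ≈ (35.8, 57.1).
Distances from that point to each station vs reported:
  STA_02: calculated 184.7 vs reported 184.7 → residual 0.0 km
  STA_03: calculated 119.9 vs reported 119.9 → residual 0.0 km
  STA_04: calculated 64.2 vs reported 64.2 → residual 0.0 km
  STA_05: calculated 47.5 vs reported 21.6 → residual 25.9 km
STA_02, STA_03, STA_04 are mutually consistent (residuals ≈ 0); STA_05 is off by 25.9 km.

STA_05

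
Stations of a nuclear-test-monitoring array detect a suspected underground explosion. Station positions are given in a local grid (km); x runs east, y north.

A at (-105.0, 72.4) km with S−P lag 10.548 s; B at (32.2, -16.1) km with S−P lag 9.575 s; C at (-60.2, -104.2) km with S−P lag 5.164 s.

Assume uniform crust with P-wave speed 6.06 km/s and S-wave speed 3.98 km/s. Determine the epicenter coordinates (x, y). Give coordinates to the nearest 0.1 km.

-74.7 km east, -46.1 km north

Distance from S−P lag: d = Δt · v_P v_S / (v_P − v_S) = Δt · (6.06·3.98)/(6.06−3.98) ≈ 11.5956·Δt.
So d_A = 122.31, d_B = 111.03, d_C = 59.88 km.
Circle about each station: (x + 105.0)² + (y − 72.4)² = 122.31²; (x − 32.2)² + (y + 16.1)² = 111.03²; (x + 60.2)² + (y + 104.2)² = 59.88².
Subtracting pairs of circle equations eliminates x²+y² and gives linear equations (the radical axes):
274.4 x − 177.0 y = -12338.63
89.6 x − 353.2 y = 9589.04
Solving the 2×2 system: x ≈ -74.7, y ≈ -46.1 km.
Check against A (with the unrounded x, y): √((x + 105.0)²+(y − 72.4)²) = 122.31 ≈ 122.31 km. ✓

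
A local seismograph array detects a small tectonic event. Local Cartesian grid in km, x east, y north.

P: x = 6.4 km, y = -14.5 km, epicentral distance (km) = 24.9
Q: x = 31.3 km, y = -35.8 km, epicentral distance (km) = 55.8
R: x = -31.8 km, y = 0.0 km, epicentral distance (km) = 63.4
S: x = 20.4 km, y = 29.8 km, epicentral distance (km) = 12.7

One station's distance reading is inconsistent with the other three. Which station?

P

Solve using three stations at a time. Using Q, R, S (subtract circle equations pairwise → linear system) gives (x, y) ≈ (28.4, 19.9).
Distances from that point to each station vs reported:
  P: calculated 40.8 vs reported 24.9 → residual 15.9 km
  Q: calculated 55.8 vs reported 55.8 → residual 0.0 km
  R: calculated 63.4 vs reported 63.4 → residual 0.0 km
  S: calculated 12.7 vs reported 12.7 → residual 0.0 km
Q, R, S are mutually consistent (residuals ≈ 0); P is off by 15.9 km.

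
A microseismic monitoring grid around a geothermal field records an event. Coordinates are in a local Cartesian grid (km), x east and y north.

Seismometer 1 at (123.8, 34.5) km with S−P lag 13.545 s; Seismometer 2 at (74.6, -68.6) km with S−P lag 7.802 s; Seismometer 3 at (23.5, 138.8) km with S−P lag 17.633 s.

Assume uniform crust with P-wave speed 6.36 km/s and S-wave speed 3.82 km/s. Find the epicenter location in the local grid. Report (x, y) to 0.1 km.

11.1 km east, -29.4 km north

Distance from S−P lag: d = Δt · v_P v_S / (v_P − v_S) = Δt · (6.36·3.82)/(6.36−3.82) ≈ 9.5650·Δt.
So d_Seismometer 1 = 129.56, d_Seismometer 2 = 74.63, d_Seismometer 3 = 168.66 km.
Circle about each station: (x − 123.8)² + (y − 34.5)² = 129.56²; (x − 74.6)² + (y + 68.6)² = 74.63²; (x − 23.5)² + (y − 138.8)² = 168.66².
Subtracting the Seismometer 1 equation from the Seismometer 2 and Seismometer 3 equations removes the quadratic terms:
-98.4 x − 206.2 y = 4970.59
-200.6 x + 208.6 y = -8359.40
Solving the 2×2 system: x ≈ 11.1, y ≈ -29.4 km.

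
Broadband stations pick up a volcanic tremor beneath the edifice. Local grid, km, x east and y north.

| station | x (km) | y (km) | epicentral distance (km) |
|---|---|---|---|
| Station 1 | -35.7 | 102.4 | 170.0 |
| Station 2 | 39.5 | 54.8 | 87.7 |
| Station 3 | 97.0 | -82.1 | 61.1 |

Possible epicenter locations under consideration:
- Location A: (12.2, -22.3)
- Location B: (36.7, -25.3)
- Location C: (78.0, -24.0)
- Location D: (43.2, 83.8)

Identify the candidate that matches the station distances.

For each candidate, compare |candidate − station| to the reported distance:
Location A: residuals Station 1 36.4, Station 2 5.9, Station 3 42.7 → max 42.7 km
Location B: residuals Station 1 23.2, Station 2 7.6, Station 3 21.7 → max 23.2 km
Location C: residuals Station 1 0.0, Station 2 0.0, Station 3 0.0 → max 0.0 km
Location D: residuals Station 1 88.9, Station 2 58.5, Station 3 113.3 → max 113.3 km
Only Location C has all residuals ≈ 0.

Location C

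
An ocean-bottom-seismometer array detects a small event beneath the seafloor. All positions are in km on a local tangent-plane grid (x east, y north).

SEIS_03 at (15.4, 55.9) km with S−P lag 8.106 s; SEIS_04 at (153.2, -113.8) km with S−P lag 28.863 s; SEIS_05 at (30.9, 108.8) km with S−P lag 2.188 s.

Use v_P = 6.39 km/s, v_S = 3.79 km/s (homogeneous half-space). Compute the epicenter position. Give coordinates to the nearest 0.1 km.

(36.5, 128.4)

Distance from S−P lag: d = Δt · v_P v_S / (v_P − v_S) = Δt · (6.39·3.79)/(6.39−3.79) ≈ 9.3147·Δt.
So d_SEIS_03 = 75.50, d_SEIS_04 = 268.85, d_SEIS_05 = 20.38 km.
Circle about each station: (x − 15.4)² + (y − 55.9)² = 75.50²; (x − 153.2)² + (y + 113.8)² = 268.85²; (x − 30.9)² + (y − 108.8)² = 20.38².
Subtracting the SEIS_03 equation from the SEIS_04 and SEIS_05 equations removes the quadratic terms:
275.6 x − 339.4 y = -33521.36
31.0 x + 105.8 y = 14715.19
Solving the 2×2 system: x ≈ 36.5, y ≈ 128.4 km.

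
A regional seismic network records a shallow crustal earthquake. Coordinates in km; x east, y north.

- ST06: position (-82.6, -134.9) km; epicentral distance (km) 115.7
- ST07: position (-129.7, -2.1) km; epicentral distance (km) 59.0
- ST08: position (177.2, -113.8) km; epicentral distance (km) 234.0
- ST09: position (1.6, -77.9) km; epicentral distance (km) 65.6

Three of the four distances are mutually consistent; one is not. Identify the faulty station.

Solve using three stations at a time. Using ST06, ST08, ST09 (subtract circle equations pairwise → linear system) gives (x, y) ≈ (-40.2, -27.1).
Distances from that point to each station vs reported:
  ST06: calculated 115.8 vs reported 115.7 → residual 0.1 km
  ST07: calculated 92.9 vs reported 59.0 → residual 33.9 km
  ST08: calculated 234.0 vs reported 234.0 → residual 0.0 km
  ST09: calculated 65.8 vs reported 65.6 → residual 0.2 km
ST06, ST08, ST09 are mutually consistent (residuals ≈ 0); ST07 is off by 33.9 km.

ST07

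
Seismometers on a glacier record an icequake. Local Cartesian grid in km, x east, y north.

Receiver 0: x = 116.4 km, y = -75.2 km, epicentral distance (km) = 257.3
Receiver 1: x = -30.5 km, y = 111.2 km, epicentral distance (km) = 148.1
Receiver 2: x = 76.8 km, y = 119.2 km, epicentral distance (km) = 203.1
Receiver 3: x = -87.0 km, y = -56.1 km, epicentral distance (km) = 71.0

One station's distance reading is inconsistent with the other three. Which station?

Solve using three stations at a time. Using Receiver 0, Receiver 1, Receiver 3 (subtract circle equations pairwise → linear system) gives (x, y) ≈ (-129.4, 0.9).
Distances from that point to each station vs reported:
  Receiver 0: calculated 257.3 vs reported 257.3 → residual 0.0 km
  Receiver 1: calculated 148.1 vs reported 148.1 → residual 0.0 km
  Receiver 2: calculated 237.7 vs reported 203.1 → residual 34.6 km
  Receiver 3: calculated 71.1 vs reported 71.0 → residual 0.1 km
Receiver 0, Receiver 1, Receiver 3 are mutually consistent (residuals ≈ 0); Receiver 2 is off by 34.6 km.

Receiver 2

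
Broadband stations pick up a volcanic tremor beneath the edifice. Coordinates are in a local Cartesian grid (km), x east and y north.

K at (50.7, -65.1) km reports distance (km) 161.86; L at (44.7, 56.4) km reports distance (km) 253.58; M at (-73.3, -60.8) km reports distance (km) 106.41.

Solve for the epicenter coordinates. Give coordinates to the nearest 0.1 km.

Circle about each station: (x − 50.7)² + (y + 65.1)² = 161.86²; (x − 44.7)² + (y − 56.4)² = 253.58²; (x + 73.3)² + (y + 60.8)² = 106.41².
Subtracting the K equation from the L and M equations removes the quadratic terms:
-12.0 x + 243.0 y = -39733.61
-248.0 x + 8.6 y = 17136.60
Solving the 2×2 system: x ≈ -74.9, y ≈ -167.2 km.

(-74.9, -167.2)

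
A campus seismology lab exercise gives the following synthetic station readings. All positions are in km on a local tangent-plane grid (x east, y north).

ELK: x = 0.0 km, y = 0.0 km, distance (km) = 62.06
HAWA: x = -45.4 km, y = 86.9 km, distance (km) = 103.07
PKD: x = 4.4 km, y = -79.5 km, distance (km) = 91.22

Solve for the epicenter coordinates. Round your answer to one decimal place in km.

-60.2 km east, -15.1 km north

Circle about each station: x² + y² = 62.06²; (x + 45.4)² + (y − 86.9)² = 103.07²; (x − 4.4)² + (y + 79.5)² = 91.22².
Subtracting pairs of circle equations eliminates x²+y² and gives linear equations (the radical axes):
-90.8 x + 173.8 y = 2840.79
8.8 x − 159.0 y = 1869.97
Solving the 2×2 system: x ≈ -60.2, y ≈ -15.1 km.
Check against ELK (with the unrounded x, y): √(x²+y²) = 62.04 ≈ 62.06 km. ✓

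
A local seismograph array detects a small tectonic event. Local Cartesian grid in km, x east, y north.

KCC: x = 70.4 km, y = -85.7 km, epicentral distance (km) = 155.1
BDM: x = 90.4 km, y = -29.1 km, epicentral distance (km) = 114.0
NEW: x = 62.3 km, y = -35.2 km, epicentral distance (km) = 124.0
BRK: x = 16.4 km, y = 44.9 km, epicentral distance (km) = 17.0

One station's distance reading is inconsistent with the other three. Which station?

NEW

Solve using three stations at a time. Using KCC, BDM, BRK (subtract circle equations pairwise → linear system) gives (x, y) ≈ (21.0, 61.3).
Distances from that point to each station vs reported:
  KCC: calculated 155.1 vs reported 155.1 → residual 0.0 km
  BDM: calculated 114.0 vs reported 114.0 → residual 0.0 km
  NEW: calculated 105.0 vs reported 124.0 → residual 19.0 km
  BRK: calculated 17.0 vs reported 17.0 → residual 0.0 km
KCC, BDM, BRK are mutually consistent (residuals ≈ 0); NEW is off by 19.0 km.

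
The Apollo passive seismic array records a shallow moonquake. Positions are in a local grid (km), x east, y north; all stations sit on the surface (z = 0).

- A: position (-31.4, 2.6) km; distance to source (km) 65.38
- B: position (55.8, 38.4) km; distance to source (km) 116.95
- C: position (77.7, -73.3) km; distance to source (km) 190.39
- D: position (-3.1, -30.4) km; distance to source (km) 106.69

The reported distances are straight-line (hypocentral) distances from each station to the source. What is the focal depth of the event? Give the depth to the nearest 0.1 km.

Each station gives a sphere (x−x_i)² + (y−y_i)² + z² = d_i² (stations at z=0).
Subtracting the A sphere from B and C: z² cancels, leaving linear equations in x and y:
174.4 x + 71.6 y = -5807.28
218.2 x − 151.8 y = -21556.35
Solving: x ≈ -57.605, y ≈ 59.203 km (keep extra digits for the depth step; rounded: -57.6, 59.2).
Then from the A sphere: z² = 65.38² − (x + 31.4)² − (y − 2.6)² with x = -57.605, y = 59.203, so z ≈ 19.594 ≈ 19.6 km.
Check against D (with the unrounded solution): distance 106.69 ≈ 106.69 km. ✓

19.6 km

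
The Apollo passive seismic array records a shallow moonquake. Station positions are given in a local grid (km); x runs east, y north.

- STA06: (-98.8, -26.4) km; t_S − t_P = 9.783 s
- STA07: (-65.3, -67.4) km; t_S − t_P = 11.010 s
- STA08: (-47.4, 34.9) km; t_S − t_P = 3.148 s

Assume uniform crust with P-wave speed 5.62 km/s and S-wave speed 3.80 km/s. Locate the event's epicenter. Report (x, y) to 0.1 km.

Distance from S−P lag: d = Δt · v_P v_S / (v_P − v_S) = Δt · (5.62·3.80)/(5.62−3.80) ≈ 11.7341·Δt.
So d_STA06 = 114.79, d_STA07 = 129.19, d_STA08 = 36.94 km.
Circle about each station: (x + 98.8)² + (y + 26.4)² = 114.79²; (x + 65.3)² + (y + 67.4)² = 129.19²; (x + 47.4)² + (y − 34.9)² = 36.94².
Subtracting the STA06 equation from the STA07 and STA08 equations removes the quadratic terms:
67.0 x − 82.0 y = -5164.86
102.8 x + 122.6 y = 4818.55
Solving the 2×2 system: x ≈ -14.3, y ≈ 51.3 km.
Check against STA06 (with the unrounded x, y): √((x + 98.8)²+(y + 26.4)²) = 114.79 ≈ 114.79 km. ✓

(-14.3, 51.3)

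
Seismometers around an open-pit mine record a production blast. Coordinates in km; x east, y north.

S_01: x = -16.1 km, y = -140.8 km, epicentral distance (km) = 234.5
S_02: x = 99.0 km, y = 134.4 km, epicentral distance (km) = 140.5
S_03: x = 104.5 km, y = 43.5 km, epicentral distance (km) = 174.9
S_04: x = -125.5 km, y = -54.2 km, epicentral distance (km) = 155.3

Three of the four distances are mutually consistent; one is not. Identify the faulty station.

Solve using three stations at a time. Using S_01, S_03, S_04 (subtract circle equations pairwise → linear system) gives (x, y) ≈ (-64.5, 88.7).
Distances from that point to each station vs reported:
  S_01: calculated 234.5 vs reported 234.5 → residual 0.0 km
  S_02: calculated 169.8 vs reported 140.5 → residual 29.3 km
  S_03: calculated 175.0 vs reported 174.9 → residual 0.1 km
  S_04: calculated 155.4 vs reported 155.3 → residual 0.1 km
S_01, S_03, S_04 are mutually consistent (residuals ≈ 0); S_02 is off by 29.3 km.

S_02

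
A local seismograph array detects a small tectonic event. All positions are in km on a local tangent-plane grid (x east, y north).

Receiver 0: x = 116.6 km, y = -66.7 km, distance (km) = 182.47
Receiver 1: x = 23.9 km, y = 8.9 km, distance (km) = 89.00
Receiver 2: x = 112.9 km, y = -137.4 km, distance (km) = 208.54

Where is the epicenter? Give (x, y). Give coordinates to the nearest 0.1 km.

(-60.0, -20.8)

Circle about each station: (x − 116.6)² + (y + 66.7)² = 182.47²; (x − 23.9)² + (y − 8.9)² = 89.00²; (x − 112.9)² + (y + 137.4)² = 208.54².
Subtracting the Receiver 0 equation from the Receiver 1 and Receiver 2 equations removes the quadratic terms:
-185.4 x + 151.2 y = 7980.27
-7.4 x − 141.4 y = 3387.09
Solving the 2×2 system: x ≈ -60.0, y ≈ -20.8 km.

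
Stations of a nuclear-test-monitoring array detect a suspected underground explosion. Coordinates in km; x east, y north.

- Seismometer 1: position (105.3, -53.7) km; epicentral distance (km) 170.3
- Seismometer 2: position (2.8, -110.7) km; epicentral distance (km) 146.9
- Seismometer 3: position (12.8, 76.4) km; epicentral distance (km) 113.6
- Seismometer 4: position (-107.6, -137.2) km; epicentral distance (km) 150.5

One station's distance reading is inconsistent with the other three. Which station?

Solve using three stations at a time. Using Seismometer 2, Seismometer 3, Seismometer 4 (subtract circle equations pairwise → linear system) gives (x, y) ≈ (-79.9, 10.7).
Distances from that point to each station vs reported:
  Seismometer 1: calculated 196.1 vs reported 170.3 → residual 25.8 km
  Seismometer 2: calculated 146.9 vs reported 146.9 → residual 0.0 km
  Seismometer 3: calculated 113.6 vs reported 113.6 → residual 0.0 km
  Seismometer 4: calculated 150.5 vs reported 150.5 → residual 0.0 km
Seismometer 2, Seismometer 3, Seismometer 4 are mutually consistent (residuals ≈ 0); Seismometer 1 is off by 25.8 km.

Seismometer 1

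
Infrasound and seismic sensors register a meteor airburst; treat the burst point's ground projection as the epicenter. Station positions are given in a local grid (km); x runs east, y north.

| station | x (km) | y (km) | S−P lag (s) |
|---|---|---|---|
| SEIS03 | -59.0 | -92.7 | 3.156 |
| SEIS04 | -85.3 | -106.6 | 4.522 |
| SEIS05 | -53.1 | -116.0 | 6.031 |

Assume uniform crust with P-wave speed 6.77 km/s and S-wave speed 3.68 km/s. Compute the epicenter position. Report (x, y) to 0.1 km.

Distance from S−P lag: d = Δt · v_P v_S / (v_P − v_S) = Δt · (6.77·3.68)/(6.77−3.68) ≈ 8.0627·Δt.
So d_SEIS03 = 25.45, d_SEIS04 = 36.46, d_SEIS05 = 48.63 km.
Circle about each station: (x + 59.0)² + (y + 92.7)² = 25.45²; (x + 85.3)² + (y + 106.6)² = 36.46²; (x + 53.1)² + (y + 116.0)² = 48.63².
Subtracting pairs of circle equations eliminates x²+y² and gives linear equations (the radical axes):
-52.6 x − 27.8 y = 5883.73
11.8 x − 46.6 y = 2484.15
Solving the 2×2 system: x ≈ -73.8, y ≈ -72.0 km.
Check against SEIS03 (with the unrounded x, y): √((x + 59.0)²+(y + 92.7)²) = 25.45 ≈ 25.45 km. ✓

x ≈ -73.8 km, y ≈ -72.0 km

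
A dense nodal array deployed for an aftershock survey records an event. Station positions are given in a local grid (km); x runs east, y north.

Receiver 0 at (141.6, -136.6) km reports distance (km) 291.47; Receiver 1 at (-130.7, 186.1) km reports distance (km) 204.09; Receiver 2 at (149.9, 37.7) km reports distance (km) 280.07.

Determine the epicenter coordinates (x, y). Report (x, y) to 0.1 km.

-124.6 km east, -17.9 km north

Circle about each station: (x − 141.6)² + (y + 136.6)² = 291.47²; (x + 130.7)² + (y − 186.1)² = 204.09²; (x − 149.9)² + (y − 37.7)² = 280.07².
Subtracting pairs of circle equations eliminates x²+y² and gives linear equations (the radical axes):
-544.6 x + 645.4 y = 56307.61
16.6 x + 348.6 y = -8303.26
Solving the 2×2 system: x ≈ -124.6, y ≈ -17.9 km.
Check against Receiver 0 (with the unrounded x, y): √((x − 141.6)²+(y + 136.6)²) = 291.46 ≈ 291.47 km. ✓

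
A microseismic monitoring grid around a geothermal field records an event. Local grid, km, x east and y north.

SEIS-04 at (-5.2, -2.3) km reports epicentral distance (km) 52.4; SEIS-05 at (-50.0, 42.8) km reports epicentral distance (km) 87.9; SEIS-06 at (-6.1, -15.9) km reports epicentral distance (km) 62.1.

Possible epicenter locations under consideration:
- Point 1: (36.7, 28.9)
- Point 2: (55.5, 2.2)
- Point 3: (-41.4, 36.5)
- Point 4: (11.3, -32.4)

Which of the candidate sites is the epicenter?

For each candidate, compare |candidate − station| to the reported distance:
Point 1: residuals SEIS-04 0.2, SEIS-05 0.1, SEIS-06 0.1 → max 0.2 km
Point 2: residuals SEIS-04 8.5, SEIS-05 25.1, SEIS-06 2.1 → max 25.1 km
Point 3: residuals SEIS-04 0.7, SEIS-05 77.2, SEIS-06 1.1 → max 77.2 km
Point 4: residuals SEIS-04 18.1, SEIS-05 9.1, SEIS-06 38.1 → max 38.1 km
Only Point 1 has all residuals ≈ 0.

Point 1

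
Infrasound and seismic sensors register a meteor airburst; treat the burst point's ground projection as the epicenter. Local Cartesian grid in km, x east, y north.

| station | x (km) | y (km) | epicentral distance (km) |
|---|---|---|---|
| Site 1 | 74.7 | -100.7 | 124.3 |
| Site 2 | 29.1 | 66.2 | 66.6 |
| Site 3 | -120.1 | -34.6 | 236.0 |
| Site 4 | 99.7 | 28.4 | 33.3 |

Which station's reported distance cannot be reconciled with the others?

Site 1

Solve using three stations at a time. Using Site 2, Site 3, Site 4 (subtract circle equations pairwise → linear system) gives (x, y) ≈ (95.5, 61.4).
Distances from that point to each station vs reported:
  Site 1: calculated 163.4 vs reported 124.3 → residual 39.1 km
  Site 2: calculated 66.6 vs reported 66.6 → residual 0.0 km
  Site 3: calculated 236.0 vs reported 236.0 → residual 0.0 km
  Site 4: calculated 33.2 vs reported 33.3 → residual 0.1 km
Site 2, Site 3, Site 4 are mutually consistent (residuals ≈ 0); Site 1 is off by 39.1 km.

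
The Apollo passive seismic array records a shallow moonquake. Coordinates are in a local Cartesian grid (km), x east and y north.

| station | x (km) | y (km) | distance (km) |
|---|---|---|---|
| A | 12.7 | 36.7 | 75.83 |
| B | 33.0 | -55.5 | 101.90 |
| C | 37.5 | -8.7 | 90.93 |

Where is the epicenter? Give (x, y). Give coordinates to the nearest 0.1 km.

Circle about each station: (x − 12.7)² + (y − 36.7)² = 75.83²; (x − 33.0)² + (y + 55.5)² = 101.90²; (x − 37.5)² + (y + 8.7)² = 90.93².
Subtracting pairs of circle equations eliminates x²+y² and gives linear equations (the radical axes):
40.6 x − 184.4 y = -1972.35
49.6 x − 90.8 y = -2544.32
Solving the 2×2 system: x ≈ -53.1, y ≈ -1.0 km.

(-53.1, -1.0)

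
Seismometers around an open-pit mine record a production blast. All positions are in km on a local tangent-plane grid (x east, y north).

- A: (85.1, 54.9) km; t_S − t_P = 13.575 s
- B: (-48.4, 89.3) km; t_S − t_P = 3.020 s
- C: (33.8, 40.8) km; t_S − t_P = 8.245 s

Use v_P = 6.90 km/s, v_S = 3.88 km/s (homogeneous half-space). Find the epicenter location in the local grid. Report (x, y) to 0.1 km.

-34.7 km east, 66.3 km north

Distance from S−P lag: d = Δt · v_P v_S / (v_P − v_S) = Δt · (6.90·3.88)/(6.90−3.88) ≈ 8.8649·Δt.
So d_A = 120.34, d_B = 26.77, d_C = 73.09 km.
Circle about each station: (x − 85.1)² + (y − 54.9)² = 120.34²; (x + 48.4)² + (y − 89.3)² = 26.77²; (x − 33.8)² + (y − 40.8)² = 73.09².
Subtracting the A equation from the B and C equations removes the quadratic terms:
-267.0 x + 68.8 y = 13826.11
-102.6 x − 28.2 y = 1690.63
Solving the 2×2 system: x ≈ -34.7, y ≈ 66.3 km.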